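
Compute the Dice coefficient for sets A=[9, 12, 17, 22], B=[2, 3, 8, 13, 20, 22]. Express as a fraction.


A intersect B = [22]
|A intersect B| = 1
|A| = 4, |B| = 6
Dice = 2*1 / (4+6)
= 2 / 10 = 1/5

1/5


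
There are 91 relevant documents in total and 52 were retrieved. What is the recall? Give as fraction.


Recall = retrieved_relevant / total_relevant
= 52 / 91
= 52 / (52 + 39)
= 4/7

4/7


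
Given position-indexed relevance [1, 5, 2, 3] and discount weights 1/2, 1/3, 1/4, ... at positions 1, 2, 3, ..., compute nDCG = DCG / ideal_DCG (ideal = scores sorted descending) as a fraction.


Position discount weights w_i = 1/(i+1) for i=1..4:
Weights = [1/2, 1/3, 1/4, 1/5]
Actual relevance: [1, 5, 2, 3]
DCG = 1/2 + 5/3 + 2/4 + 3/5 = 49/15
Ideal relevance (sorted desc): [5, 3, 2, 1]
Ideal DCG = 5/2 + 3/3 + 2/4 + 1/5 = 21/5
nDCG = DCG / ideal_DCG = 49/15 / 21/5 = 7/9

7/9


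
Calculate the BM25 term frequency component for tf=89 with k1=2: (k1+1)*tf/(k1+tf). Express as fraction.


BM25 TF component = (k1+1)*tf / (k1+tf)
k1 = 2, tf = 89
Numerator = (2+1)*89 = 267
Denominator = 2 + 89 = 91
= 267/91 = 267/91

267/91


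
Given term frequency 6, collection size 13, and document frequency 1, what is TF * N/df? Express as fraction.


TF * (N/df)
= 6 * (13/1)
= 6 * 13
= 78

78


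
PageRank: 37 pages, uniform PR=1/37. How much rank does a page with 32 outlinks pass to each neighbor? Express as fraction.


Initial PR = 1/37 = 1/37
Outlinks = 32
Contribution per link = PR / outlinks
= 1/37 / 32
= 1/1184

1/1184


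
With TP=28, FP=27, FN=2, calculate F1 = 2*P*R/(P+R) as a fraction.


F1 = 2 * P * R / (P + R)
P = TP/(TP+FP) = 28/55 = 28/55
R = TP/(TP+FN) = 28/30 = 14/15
2 * P * R = 2 * 28/55 * 14/15 = 784/825
P + R = 28/55 + 14/15 = 238/165
F1 = 784/825 / 238/165 = 56/85

56/85


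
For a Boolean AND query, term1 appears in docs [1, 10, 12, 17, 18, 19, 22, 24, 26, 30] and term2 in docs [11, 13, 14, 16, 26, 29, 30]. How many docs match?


Boolean AND: find intersection of posting lists
term1 docs: [1, 10, 12, 17, 18, 19, 22, 24, 26, 30]
term2 docs: [11, 13, 14, 16, 26, 29, 30]
Intersection: [26, 30]
|intersection| = 2

2


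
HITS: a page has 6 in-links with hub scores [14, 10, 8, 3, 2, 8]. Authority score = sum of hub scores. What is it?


Authority = sum of hub scores of in-linkers
In-link 1: hub score = 14
In-link 2: hub score = 10
In-link 3: hub score = 8
In-link 4: hub score = 3
In-link 5: hub score = 2
In-link 6: hub score = 8
Authority = 14 + 10 + 8 + 3 + 2 + 8 = 45

45


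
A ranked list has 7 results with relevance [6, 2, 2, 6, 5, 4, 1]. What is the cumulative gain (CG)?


Cumulative Gain = sum of relevance scores
Position 1: rel=6, running sum=6
Position 2: rel=2, running sum=8
Position 3: rel=2, running sum=10
Position 4: rel=6, running sum=16
Position 5: rel=5, running sum=21
Position 6: rel=4, running sum=25
Position 7: rel=1, running sum=26
CG = 26

26


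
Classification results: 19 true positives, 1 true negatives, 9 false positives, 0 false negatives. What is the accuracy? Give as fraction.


Accuracy = (TP + TN) / (TP + TN + FP + FN)
TP + TN = 19 + 1 = 20
Total = 19 + 1 + 9 + 0 = 29
Accuracy = 20 / 29 = 20/29

20/29


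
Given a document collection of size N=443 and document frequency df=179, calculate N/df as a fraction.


IDF ratio = N / df
= 443 / 179
= 443/179

443/179


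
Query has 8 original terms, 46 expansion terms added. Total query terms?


Original terms: 8
Expansion terms: 46
Total = 8 + 46 = 54

54


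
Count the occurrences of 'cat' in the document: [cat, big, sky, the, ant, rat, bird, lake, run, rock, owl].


Document has 11 words
Scanning for 'cat':
Found at positions: [0]
Count = 1

1


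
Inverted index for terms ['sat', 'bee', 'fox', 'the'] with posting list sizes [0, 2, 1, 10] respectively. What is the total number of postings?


Summing posting list sizes:
'sat': 0 postings
'bee': 2 postings
'fox': 1 postings
'the': 10 postings
Total = 0 + 2 + 1 + 10 = 13

13


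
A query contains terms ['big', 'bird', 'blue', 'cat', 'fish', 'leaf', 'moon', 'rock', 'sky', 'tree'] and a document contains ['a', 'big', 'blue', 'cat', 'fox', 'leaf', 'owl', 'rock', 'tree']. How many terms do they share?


Query terms: ['big', 'bird', 'blue', 'cat', 'fish', 'leaf', 'moon', 'rock', 'sky', 'tree']
Document terms: ['a', 'big', 'blue', 'cat', 'fox', 'leaf', 'owl', 'rock', 'tree']
Common terms: ['big', 'blue', 'cat', 'leaf', 'rock', 'tree']
Overlap count = 6

6


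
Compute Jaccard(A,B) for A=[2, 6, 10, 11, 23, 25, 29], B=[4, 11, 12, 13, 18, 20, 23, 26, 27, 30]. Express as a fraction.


A intersect B = [11, 23]
|A intersect B| = 2
A union B = [2, 4, 6, 10, 11, 12, 13, 18, 20, 23, 25, 26, 27, 29, 30]
|A union B| = 15
Jaccard = 2/15 = 2/15

2/15


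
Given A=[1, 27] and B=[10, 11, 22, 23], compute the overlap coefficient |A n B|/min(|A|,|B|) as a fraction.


A intersect B = []
|A intersect B| = 0
min(|A|, |B|) = min(2, 4) = 2
Overlap = 0 / 2 = 0

0


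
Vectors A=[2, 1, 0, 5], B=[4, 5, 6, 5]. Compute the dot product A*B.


Dot product = sum of element-wise products
A[0]*B[0] = 2*4 = 8
A[1]*B[1] = 1*5 = 5
A[2]*B[2] = 0*6 = 0
A[3]*B[3] = 5*5 = 25
Sum = 8 + 5 + 0 + 25 = 38

38


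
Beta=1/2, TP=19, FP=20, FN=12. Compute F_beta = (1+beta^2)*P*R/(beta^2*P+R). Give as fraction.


P = TP/(TP+FP) = 19/39 = 19/39
R = TP/(TP+FN) = 19/31 = 19/31
beta^2 = 1/2^2 = 1/4
(1 + beta^2) = 5/4
Numerator = (1+beta^2)*P*R = 1805/4836
Denominator = beta^2*P + R = 19/156 + 19/31 = 3553/4836
F_beta = 95/187

95/187


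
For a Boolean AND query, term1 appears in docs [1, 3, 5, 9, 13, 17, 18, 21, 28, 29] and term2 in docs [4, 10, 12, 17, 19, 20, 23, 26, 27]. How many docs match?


Boolean AND: find intersection of posting lists
term1 docs: [1, 3, 5, 9, 13, 17, 18, 21, 28, 29]
term2 docs: [4, 10, 12, 17, 19, 20, 23, 26, 27]
Intersection: [17]
|intersection| = 1

1


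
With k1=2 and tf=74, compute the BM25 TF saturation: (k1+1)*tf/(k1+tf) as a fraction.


BM25 TF component = (k1+1)*tf / (k1+tf)
k1 = 2, tf = 74
Numerator = (2+1)*74 = 222
Denominator = 2 + 74 = 76
= 222/76 = 111/38

111/38


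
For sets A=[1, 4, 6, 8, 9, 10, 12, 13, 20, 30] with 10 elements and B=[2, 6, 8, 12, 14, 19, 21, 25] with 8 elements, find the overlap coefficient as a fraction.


A intersect B = [6, 8, 12]
|A intersect B| = 3
min(|A|, |B|) = min(10, 8) = 8
Overlap = 3 / 8 = 3/8

3/8


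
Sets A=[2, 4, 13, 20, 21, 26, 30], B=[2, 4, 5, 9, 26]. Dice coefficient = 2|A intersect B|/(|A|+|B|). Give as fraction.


A intersect B = [2, 4, 26]
|A intersect B| = 3
|A| = 7, |B| = 5
Dice = 2*3 / (7+5)
= 6 / 12 = 1/2

1/2


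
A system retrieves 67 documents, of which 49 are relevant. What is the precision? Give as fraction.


Precision = relevant_retrieved / total_retrieved
= 49 / 67
= 49 / (49 + 18)
= 49/67

49/67


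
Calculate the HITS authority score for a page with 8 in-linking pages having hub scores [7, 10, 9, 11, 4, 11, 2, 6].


Authority = sum of hub scores of in-linkers
In-link 1: hub score = 7
In-link 2: hub score = 10
In-link 3: hub score = 9
In-link 4: hub score = 11
In-link 5: hub score = 4
In-link 6: hub score = 11
In-link 7: hub score = 2
In-link 8: hub score = 6
Authority = 7 + 10 + 9 + 11 + 4 + 11 + 2 + 6 = 60

60


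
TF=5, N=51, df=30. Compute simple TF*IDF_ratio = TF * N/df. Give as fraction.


TF * (N/df)
= 5 * (51/30)
= 5 * 17/10
= 17/2

17/2


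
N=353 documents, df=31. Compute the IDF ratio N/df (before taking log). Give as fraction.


IDF ratio = N / df
= 353 / 31
= 353/31

353/31


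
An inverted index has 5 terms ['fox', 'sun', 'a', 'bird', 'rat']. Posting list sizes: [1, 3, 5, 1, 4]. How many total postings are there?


Summing posting list sizes:
'fox': 1 postings
'sun': 3 postings
'a': 5 postings
'bird': 1 postings
'rat': 4 postings
Total = 1 + 3 + 5 + 1 + 4 = 14

14


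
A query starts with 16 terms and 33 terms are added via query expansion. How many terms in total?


Original terms: 16
Expansion terms: 33
Total = 16 + 33 = 49

49


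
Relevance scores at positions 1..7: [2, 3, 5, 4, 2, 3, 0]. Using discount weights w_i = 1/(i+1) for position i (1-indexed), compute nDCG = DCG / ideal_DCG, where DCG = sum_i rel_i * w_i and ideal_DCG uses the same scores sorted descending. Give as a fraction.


Position discount weights w_i = 1/(i+1) for i=1..7:
Weights = [1/2, 1/3, 1/4, 1/5, 1/6, 1/7, 1/8]
Actual relevance: [2, 3, 5, 4, 2, 3, 0]
DCG = 2/2 + 3/3 + 5/4 + 4/5 + 2/6 + 3/7 + 0/8 = 2021/420
Ideal relevance (sorted desc): [5, 4, 3, 3, 2, 2, 0]
Ideal DCG = 5/2 + 4/3 + 3/4 + 3/5 + 2/6 + 2/7 + 0/8 = 2437/420
nDCG = DCG / ideal_DCG = 2021/420 / 2437/420 = 2021/2437

2021/2437


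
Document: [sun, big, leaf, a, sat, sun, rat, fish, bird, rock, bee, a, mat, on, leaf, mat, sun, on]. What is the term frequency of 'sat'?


Document has 18 words
Scanning for 'sat':
Found at positions: [4]
Count = 1

1


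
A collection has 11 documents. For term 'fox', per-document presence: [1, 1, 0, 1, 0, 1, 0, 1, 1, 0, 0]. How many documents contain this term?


Checking each document for 'fox':
Doc 1: present
Doc 2: present
Doc 3: absent
Doc 4: present
Doc 5: absent
Doc 6: present
Doc 7: absent
Doc 8: present
Doc 9: present
Doc 10: absent
Doc 11: absent
df = sum of presences = 1 + 1 + 0 + 1 + 0 + 1 + 0 + 1 + 1 + 0 + 0 = 6

6


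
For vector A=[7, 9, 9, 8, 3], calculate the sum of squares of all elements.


|A|^2 = sum of squared components
A[0]^2 = 7^2 = 49
A[1]^2 = 9^2 = 81
A[2]^2 = 9^2 = 81
A[3]^2 = 8^2 = 64
A[4]^2 = 3^2 = 9
Sum = 49 + 81 + 81 + 64 + 9 = 284

284


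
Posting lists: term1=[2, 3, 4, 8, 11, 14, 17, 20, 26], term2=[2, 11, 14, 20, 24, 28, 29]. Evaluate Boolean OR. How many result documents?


Boolean OR: find union of posting lists
term1 docs: [2, 3, 4, 8, 11, 14, 17, 20, 26]
term2 docs: [2, 11, 14, 20, 24, 28, 29]
Union: [2, 3, 4, 8, 11, 14, 17, 20, 24, 26, 28, 29]
|union| = 12

12


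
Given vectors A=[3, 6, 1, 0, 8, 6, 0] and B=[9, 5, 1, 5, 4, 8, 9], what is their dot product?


Dot product = sum of element-wise products
A[0]*B[0] = 3*9 = 27
A[1]*B[1] = 6*5 = 30
A[2]*B[2] = 1*1 = 1
A[3]*B[3] = 0*5 = 0
A[4]*B[4] = 8*4 = 32
A[5]*B[5] = 6*8 = 48
A[6]*B[6] = 0*9 = 0
Sum = 27 + 30 + 1 + 0 + 32 + 48 + 0 = 138

138


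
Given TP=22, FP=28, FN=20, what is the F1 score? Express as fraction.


F1 = 2 * P * R / (P + R)
P = TP/(TP+FP) = 22/50 = 11/25
R = TP/(TP+FN) = 22/42 = 11/21
2 * P * R = 2 * 11/25 * 11/21 = 242/525
P + R = 11/25 + 11/21 = 506/525
F1 = 242/525 / 506/525 = 11/23

11/23


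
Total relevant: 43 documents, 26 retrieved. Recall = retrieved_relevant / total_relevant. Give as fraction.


Recall = retrieved_relevant / total_relevant
= 26 / 43
= 26 / (26 + 17)
= 26/43

26/43


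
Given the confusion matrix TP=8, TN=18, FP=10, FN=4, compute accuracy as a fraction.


Accuracy = (TP + TN) / (TP + TN + FP + FN)
TP + TN = 8 + 18 = 26
Total = 8 + 18 + 10 + 4 = 40
Accuracy = 26 / 40 = 13/20

13/20


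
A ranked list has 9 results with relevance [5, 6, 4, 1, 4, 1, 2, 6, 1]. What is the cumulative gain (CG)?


Cumulative Gain = sum of relevance scores
Position 1: rel=5, running sum=5
Position 2: rel=6, running sum=11
Position 3: rel=4, running sum=15
Position 4: rel=1, running sum=16
Position 5: rel=4, running sum=20
Position 6: rel=1, running sum=21
Position 7: rel=2, running sum=23
Position 8: rel=6, running sum=29
Position 9: rel=1, running sum=30
CG = 30

30


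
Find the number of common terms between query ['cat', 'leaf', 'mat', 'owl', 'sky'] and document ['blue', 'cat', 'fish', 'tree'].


Query terms: ['cat', 'leaf', 'mat', 'owl', 'sky']
Document terms: ['blue', 'cat', 'fish', 'tree']
Common terms: ['cat']
Overlap count = 1

1


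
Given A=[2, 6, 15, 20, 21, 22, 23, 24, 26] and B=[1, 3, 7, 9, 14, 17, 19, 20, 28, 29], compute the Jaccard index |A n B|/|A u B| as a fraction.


A intersect B = [20]
|A intersect B| = 1
A union B = [1, 2, 3, 6, 7, 9, 14, 15, 17, 19, 20, 21, 22, 23, 24, 26, 28, 29]
|A union B| = 18
Jaccard = 1/18 = 1/18

1/18


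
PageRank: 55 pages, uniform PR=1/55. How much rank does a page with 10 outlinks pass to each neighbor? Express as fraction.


Initial PR = 1/55 = 1/55
Outlinks = 10
Contribution per link = PR / outlinks
= 1/55 / 10
= 1/550

1/550


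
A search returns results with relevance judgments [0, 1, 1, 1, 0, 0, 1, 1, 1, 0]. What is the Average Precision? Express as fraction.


Computing P@k for each relevant position:
Position 1: not relevant
Position 2: relevant, P@2 = 1/2 = 1/2
Position 3: relevant, P@3 = 2/3 = 2/3
Position 4: relevant, P@4 = 3/4 = 3/4
Position 5: not relevant
Position 6: not relevant
Position 7: relevant, P@7 = 4/7 = 4/7
Position 8: relevant, P@8 = 5/8 = 5/8
Position 9: relevant, P@9 = 6/9 = 2/3
Position 10: not relevant
Sum of P@k = 1/2 + 2/3 + 3/4 + 4/7 + 5/8 + 2/3 = 635/168
AP = 635/168 / 6 = 635/1008

635/1008


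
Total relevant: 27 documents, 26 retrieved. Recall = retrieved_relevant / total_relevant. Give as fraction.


Recall = retrieved_relevant / total_relevant
= 26 / 27
= 26 / (26 + 1)
= 26/27

26/27


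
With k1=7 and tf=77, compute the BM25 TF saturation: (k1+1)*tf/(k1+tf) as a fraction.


BM25 TF component = (k1+1)*tf / (k1+tf)
k1 = 7, tf = 77
Numerator = (7+1)*77 = 616
Denominator = 7 + 77 = 84
= 616/84 = 22/3

22/3


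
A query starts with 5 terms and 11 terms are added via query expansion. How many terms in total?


Original terms: 5
Expansion terms: 11
Total = 5 + 11 = 16

16


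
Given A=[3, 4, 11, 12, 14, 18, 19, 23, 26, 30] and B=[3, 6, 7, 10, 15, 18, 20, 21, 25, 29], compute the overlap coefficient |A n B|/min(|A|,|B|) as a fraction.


A intersect B = [3, 18]
|A intersect B| = 2
min(|A|, |B|) = min(10, 10) = 10
Overlap = 2 / 10 = 1/5

1/5


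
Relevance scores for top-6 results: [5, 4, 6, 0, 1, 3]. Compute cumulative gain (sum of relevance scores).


Cumulative Gain = sum of relevance scores
Position 1: rel=5, running sum=5
Position 2: rel=4, running sum=9
Position 3: rel=6, running sum=15
Position 4: rel=0, running sum=15
Position 5: rel=1, running sum=16
Position 6: rel=3, running sum=19
CG = 19

19


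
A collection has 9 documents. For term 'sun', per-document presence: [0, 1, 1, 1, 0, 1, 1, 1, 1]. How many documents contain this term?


Checking each document for 'sun':
Doc 1: absent
Doc 2: present
Doc 3: present
Doc 4: present
Doc 5: absent
Doc 6: present
Doc 7: present
Doc 8: present
Doc 9: present
df = sum of presences = 0 + 1 + 1 + 1 + 0 + 1 + 1 + 1 + 1 = 7

7


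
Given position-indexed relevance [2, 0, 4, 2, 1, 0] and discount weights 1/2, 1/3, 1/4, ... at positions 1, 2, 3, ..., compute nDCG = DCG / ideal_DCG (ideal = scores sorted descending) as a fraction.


Position discount weights w_i = 1/(i+1) for i=1..6:
Weights = [1/2, 1/3, 1/4, 1/5, 1/6, 1/7]
Actual relevance: [2, 0, 4, 2, 1, 0]
DCG = 2/2 + 0/3 + 4/4 + 2/5 + 1/6 + 0/7 = 77/30
Ideal relevance (sorted desc): [4, 2, 2, 1, 0, 0]
Ideal DCG = 4/2 + 2/3 + 2/4 + 1/5 + 0/6 + 0/7 = 101/30
nDCG = DCG / ideal_DCG = 77/30 / 101/30 = 77/101

77/101


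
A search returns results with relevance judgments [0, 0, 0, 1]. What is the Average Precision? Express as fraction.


Computing P@k for each relevant position:
Position 1: not relevant
Position 2: not relevant
Position 3: not relevant
Position 4: relevant, P@4 = 1/4 = 1/4
Sum of P@k = 1/4 = 1/4
AP = 1/4 / 1 = 1/4

1/4


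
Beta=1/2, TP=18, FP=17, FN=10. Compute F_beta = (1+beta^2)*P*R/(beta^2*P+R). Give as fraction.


P = TP/(TP+FP) = 18/35 = 18/35
R = TP/(TP+FN) = 18/28 = 9/14
beta^2 = 1/2^2 = 1/4
(1 + beta^2) = 5/4
Numerator = (1+beta^2)*P*R = 81/196
Denominator = beta^2*P + R = 9/70 + 9/14 = 27/35
F_beta = 15/28

15/28


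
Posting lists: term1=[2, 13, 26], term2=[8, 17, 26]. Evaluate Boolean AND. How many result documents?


Boolean AND: find intersection of posting lists
term1 docs: [2, 13, 26]
term2 docs: [8, 17, 26]
Intersection: [26]
|intersection| = 1

1


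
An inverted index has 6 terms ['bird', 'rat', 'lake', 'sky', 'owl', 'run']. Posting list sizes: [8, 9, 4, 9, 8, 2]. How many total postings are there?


Summing posting list sizes:
'bird': 8 postings
'rat': 9 postings
'lake': 4 postings
'sky': 9 postings
'owl': 8 postings
'run': 2 postings
Total = 8 + 9 + 4 + 9 + 8 + 2 = 40

40


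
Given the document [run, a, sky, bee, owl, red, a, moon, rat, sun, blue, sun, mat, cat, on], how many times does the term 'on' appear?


Document has 15 words
Scanning for 'on':
Found at positions: [14]
Count = 1

1


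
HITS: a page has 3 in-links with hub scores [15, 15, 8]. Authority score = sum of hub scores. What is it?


Authority = sum of hub scores of in-linkers
In-link 1: hub score = 15
In-link 2: hub score = 15
In-link 3: hub score = 8
Authority = 15 + 15 + 8 = 38

38


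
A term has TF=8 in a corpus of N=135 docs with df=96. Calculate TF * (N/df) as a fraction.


TF * (N/df)
= 8 * (135/96)
= 8 * 45/32
= 45/4

45/4


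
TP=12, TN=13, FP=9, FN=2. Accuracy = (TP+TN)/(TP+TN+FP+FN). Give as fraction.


Accuracy = (TP + TN) / (TP + TN + FP + FN)
TP + TN = 12 + 13 = 25
Total = 12 + 13 + 9 + 2 = 36
Accuracy = 25 / 36 = 25/36

25/36


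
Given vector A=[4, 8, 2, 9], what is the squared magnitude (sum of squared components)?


|A|^2 = sum of squared components
A[0]^2 = 4^2 = 16
A[1]^2 = 8^2 = 64
A[2]^2 = 2^2 = 4
A[3]^2 = 9^2 = 81
Sum = 16 + 64 + 4 + 81 = 165

165


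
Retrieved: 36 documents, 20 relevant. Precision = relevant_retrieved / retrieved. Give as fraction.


Precision = relevant_retrieved / total_retrieved
= 20 / 36
= 20 / (20 + 16)
= 5/9

5/9


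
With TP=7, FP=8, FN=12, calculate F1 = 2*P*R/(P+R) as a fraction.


F1 = 2 * P * R / (P + R)
P = TP/(TP+FP) = 7/15 = 7/15
R = TP/(TP+FN) = 7/19 = 7/19
2 * P * R = 2 * 7/15 * 7/19 = 98/285
P + R = 7/15 + 7/19 = 238/285
F1 = 98/285 / 238/285 = 7/17

7/17


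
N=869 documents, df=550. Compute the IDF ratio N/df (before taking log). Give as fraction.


IDF ratio = N / df
= 869 / 550
= 79/50

79/50


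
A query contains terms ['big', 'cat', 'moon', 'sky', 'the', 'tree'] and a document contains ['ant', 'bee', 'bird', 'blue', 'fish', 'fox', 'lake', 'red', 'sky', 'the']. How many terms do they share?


Query terms: ['big', 'cat', 'moon', 'sky', 'the', 'tree']
Document terms: ['ant', 'bee', 'bird', 'blue', 'fish', 'fox', 'lake', 'red', 'sky', 'the']
Common terms: ['sky', 'the']
Overlap count = 2

2


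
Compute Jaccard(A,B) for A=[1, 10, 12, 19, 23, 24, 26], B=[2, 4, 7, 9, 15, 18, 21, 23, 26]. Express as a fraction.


A intersect B = [23, 26]
|A intersect B| = 2
A union B = [1, 2, 4, 7, 9, 10, 12, 15, 18, 19, 21, 23, 24, 26]
|A union B| = 14
Jaccard = 2/14 = 1/7

1/7


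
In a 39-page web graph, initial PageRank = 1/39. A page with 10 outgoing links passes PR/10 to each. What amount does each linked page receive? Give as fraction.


Initial PR = 1/39 = 1/39
Outlinks = 10
Contribution per link = PR / outlinks
= 1/39 / 10
= 1/390

1/390


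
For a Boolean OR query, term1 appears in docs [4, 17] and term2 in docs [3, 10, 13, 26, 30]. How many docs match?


Boolean OR: find union of posting lists
term1 docs: [4, 17]
term2 docs: [3, 10, 13, 26, 30]
Union: [3, 4, 10, 13, 17, 26, 30]
|union| = 7

7


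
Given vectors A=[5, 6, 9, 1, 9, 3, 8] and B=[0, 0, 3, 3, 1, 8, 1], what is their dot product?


Dot product = sum of element-wise products
A[0]*B[0] = 5*0 = 0
A[1]*B[1] = 6*0 = 0
A[2]*B[2] = 9*3 = 27
A[3]*B[3] = 1*3 = 3
A[4]*B[4] = 9*1 = 9
A[5]*B[5] = 3*8 = 24
A[6]*B[6] = 8*1 = 8
Sum = 0 + 0 + 27 + 3 + 9 + 24 + 8 = 71

71


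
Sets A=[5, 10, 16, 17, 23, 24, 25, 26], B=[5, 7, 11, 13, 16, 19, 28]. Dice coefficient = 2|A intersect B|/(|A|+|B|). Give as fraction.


A intersect B = [5, 16]
|A intersect B| = 2
|A| = 8, |B| = 7
Dice = 2*2 / (8+7)
= 4 / 15 = 4/15

4/15


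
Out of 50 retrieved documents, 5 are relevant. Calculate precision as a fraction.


Precision = relevant_retrieved / total_retrieved
= 5 / 50
= 5 / (5 + 45)
= 1/10

1/10


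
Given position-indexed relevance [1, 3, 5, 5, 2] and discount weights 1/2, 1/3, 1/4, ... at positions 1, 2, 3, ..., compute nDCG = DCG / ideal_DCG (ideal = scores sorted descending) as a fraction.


Position discount weights w_i = 1/(i+1) for i=1..5:
Weights = [1/2, 1/3, 1/4, 1/5, 1/6]
Actual relevance: [1, 3, 5, 5, 2]
DCG = 1/2 + 3/3 + 5/4 + 5/5 + 2/6 = 49/12
Ideal relevance (sorted desc): [5, 5, 3, 2, 1]
Ideal DCG = 5/2 + 5/3 + 3/4 + 2/5 + 1/6 = 329/60
nDCG = DCG / ideal_DCG = 49/12 / 329/60 = 35/47

35/47


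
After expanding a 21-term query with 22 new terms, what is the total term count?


Original terms: 21
Expansion terms: 22
Total = 21 + 22 = 43

43


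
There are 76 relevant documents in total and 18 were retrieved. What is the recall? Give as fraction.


Recall = retrieved_relevant / total_relevant
= 18 / 76
= 18 / (18 + 58)
= 9/38

9/38


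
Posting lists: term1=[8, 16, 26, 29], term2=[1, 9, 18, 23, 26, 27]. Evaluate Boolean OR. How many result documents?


Boolean OR: find union of posting lists
term1 docs: [8, 16, 26, 29]
term2 docs: [1, 9, 18, 23, 26, 27]
Union: [1, 8, 9, 16, 18, 23, 26, 27, 29]
|union| = 9

9


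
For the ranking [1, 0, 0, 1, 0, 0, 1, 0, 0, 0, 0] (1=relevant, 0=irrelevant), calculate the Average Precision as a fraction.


Computing P@k for each relevant position:
Position 1: relevant, P@1 = 1/1 = 1
Position 2: not relevant
Position 3: not relevant
Position 4: relevant, P@4 = 2/4 = 1/2
Position 5: not relevant
Position 6: not relevant
Position 7: relevant, P@7 = 3/7 = 3/7
Position 8: not relevant
Position 9: not relevant
Position 10: not relevant
Position 11: not relevant
Sum of P@k = 1 + 1/2 + 3/7 = 27/14
AP = 27/14 / 3 = 9/14

9/14


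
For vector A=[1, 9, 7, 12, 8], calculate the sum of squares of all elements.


|A|^2 = sum of squared components
A[0]^2 = 1^2 = 1
A[1]^2 = 9^2 = 81
A[2]^2 = 7^2 = 49
A[3]^2 = 12^2 = 144
A[4]^2 = 8^2 = 64
Sum = 1 + 81 + 49 + 144 + 64 = 339

339


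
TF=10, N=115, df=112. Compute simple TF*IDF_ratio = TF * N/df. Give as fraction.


TF * (N/df)
= 10 * (115/112)
= 10 * 115/112
= 575/56

575/56


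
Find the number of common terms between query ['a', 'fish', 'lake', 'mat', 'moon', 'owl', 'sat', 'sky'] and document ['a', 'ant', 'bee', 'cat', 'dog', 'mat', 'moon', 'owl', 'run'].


Query terms: ['a', 'fish', 'lake', 'mat', 'moon', 'owl', 'sat', 'sky']
Document terms: ['a', 'ant', 'bee', 'cat', 'dog', 'mat', 'moon', 'owl', 'run']
Common terms: ['a', 'mat', 'moon', 'owl']
Overlap count = 4

4


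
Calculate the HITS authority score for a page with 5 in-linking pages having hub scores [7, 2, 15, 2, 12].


Authority = sum of hub scores of in-linkers
In-link 1: hub score = 7
In-link 2: hub score = 2
In-link 3: hub score = 15
In-link 4: hub score = 2
In-link 5: hub score = 12
Authority = 7 + 2 + 15 + 2 + 12 = 38

38


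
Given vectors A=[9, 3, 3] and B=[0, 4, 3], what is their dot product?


Dot product = sum of element-wise products
A[0]*B[0] = 9*0 = 0
A[1]*B[1] = 3*4 = 12
A[2]*B[2] = 3*3 = 9
Sum = 0 + 12 + 9 = 21

21


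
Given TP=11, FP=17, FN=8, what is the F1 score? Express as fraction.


F1 = 2 * P * R / (P + R)
P = TP/(TP+FP) = 11/28 = 11/28
R = TP/(TP+FN) = 11/19 = 11/19
2 * P * R = 2 * 11/28 * 11/19 = 121/266
P + R = 11/28 + 11/19 = 517/532
F1 = 121/266 / 517/532 = 22/47

22/47


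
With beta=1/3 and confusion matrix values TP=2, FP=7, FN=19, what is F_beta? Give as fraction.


P = TP/(TP+FP) = 2/9 = 2/9
R = TP/(TP+FN) = 2/21 = 2/21
beta^2 = 1/3^2 = 1/9
(1 + beta^2) = 10/9
Numerator = (1+beta^2)*P*R = 40/1701
Denominator = beta^2*P + R = 2/81 + 2/21 = 68/567
F_beta = 10/51

10/51


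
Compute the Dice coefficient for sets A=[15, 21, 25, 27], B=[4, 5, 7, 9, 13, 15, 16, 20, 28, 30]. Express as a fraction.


A intersect B = [15]
|A intersect B| = 1
|A| = 4, |B| = 10
Dice = 2*1 / (4+10)
= 2 / 14 = 1/7

1/7


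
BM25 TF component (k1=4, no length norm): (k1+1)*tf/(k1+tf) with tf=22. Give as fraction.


BM25 TF component = (k1+1)*tf / (k1+tf)
k1 = 4, tf = 22
Numerator = (4+1)*22 = 110
Denominator = 4 + 22 = 26
= 110/26 = 55/13

55/13


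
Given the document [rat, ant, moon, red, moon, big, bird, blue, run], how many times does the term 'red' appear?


Document has 9 words
Scanning for 'red':
Found at positions: [3]
Count = 1

1


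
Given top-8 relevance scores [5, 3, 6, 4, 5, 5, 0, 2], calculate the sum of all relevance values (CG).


Cumulative Gain = sum of relevance scores
Position 1: rel=5, running sum=5
Position 2: rel=3, running sum=8
Position 3: rel=6, running sum=14
Position 4: rel=4, running sum=18
Position 5: rel=5, running sum=23
Position 6: rel=5, running sum=28
Position 7: rel=0, running sum=28
Position 8: rel=2, running sum=30
CG = 30

30


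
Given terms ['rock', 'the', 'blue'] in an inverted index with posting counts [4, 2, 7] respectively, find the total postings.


Summing posting list sizes:
'rock': 4 postings
'the': 2 postings
'blue': 7 postings
Total = 4 + 2 + 7 = 13

13


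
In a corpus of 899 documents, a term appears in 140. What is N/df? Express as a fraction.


IDF ratio = N / df
= 899 / 140
= 899/140

899/140


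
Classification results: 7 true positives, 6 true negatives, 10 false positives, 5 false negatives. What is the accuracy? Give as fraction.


Accuracy = (TP + TN) / (TP + TN + FP + FN)
TP + TN = 7 + 6 = 13
Total = 7 + 6 + 10 + 5 = 28
Accuracy = 13 / 28 = 13/28

13/28


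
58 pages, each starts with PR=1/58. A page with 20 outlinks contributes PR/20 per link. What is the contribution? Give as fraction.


Initial PR = 1/58 = 1/58
Outlinks = 20
Contribution per link = PR / outlinks
= 1/58 / 20
= 1/1160

1/1160


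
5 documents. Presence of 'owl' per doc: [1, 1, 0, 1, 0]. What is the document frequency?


Checking each document for 'owl':
Doc 1: present
Doc 2: present
Doc 3: absent
Doc 4: present
Doc 5: absent
df = sum of presences = 1 + 1 + 0 + 1 + 0 = 3

3


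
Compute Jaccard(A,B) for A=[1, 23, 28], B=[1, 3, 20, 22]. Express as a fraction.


A intersect B = [1]
|A intersect B| = 1
A union B = [1, 3, 20, 22, 23, 28]
|A union B| = 6
Jaccard = 1/6 = 1/6

1/6


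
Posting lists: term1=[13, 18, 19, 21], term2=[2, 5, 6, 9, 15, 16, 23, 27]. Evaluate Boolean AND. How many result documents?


Boolean AND: find intersection of posting lists
term1 docs: [13, 18, 19, 21]
term2 docs: [2, 5, 6, 9, 15, 16, 23, 27]
Intersection: []
|intersection| = 0

0


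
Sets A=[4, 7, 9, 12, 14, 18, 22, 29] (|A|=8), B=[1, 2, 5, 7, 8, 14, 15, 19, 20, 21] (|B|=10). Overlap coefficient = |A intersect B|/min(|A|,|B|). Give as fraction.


A intersect B = [7, 14]
|A intersect B| = 2
min(|A|, |B|) = min(8, 10) = 8
Overlap = 2 / 8 = 1/4

1/4


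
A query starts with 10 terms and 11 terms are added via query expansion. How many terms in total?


Original terms: 10
Expansion terms: 11
Total = 10 + 11 = 21

21


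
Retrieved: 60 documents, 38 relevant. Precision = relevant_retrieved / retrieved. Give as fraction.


Precision = relevant_retrieved / total_retrieved
= 38 / 60
= 38 / (38 + 22)
= 19/30

19/30


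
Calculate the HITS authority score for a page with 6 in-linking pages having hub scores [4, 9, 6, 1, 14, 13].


Authority = sum of hub scores of in-linkers
In-link 1: hub score = 4
In-link 2: hub score = 9
In-link 3: hub score = 6
In-link 4: hub score = 1
In-link 5: hub score = 14
In-link 6: hub score = 13
Authority = 4 + 9 + 6 + 1 + 14 + 13 = 47

47


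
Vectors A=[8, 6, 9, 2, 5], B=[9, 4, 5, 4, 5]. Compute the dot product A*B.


Dot product = sum of element-wise products
A[0]*B[0] = 8*9 = 72
A[1]*B[1] = 6*4 = 24
A[2]*B[2] = 9*5 = 45
A[3]*B[3] = 2*4 = 8
A[4]*B[4] = 5*5 = 25
Sum = 72 + 24 + 45 + 8 + 25 = 174

174


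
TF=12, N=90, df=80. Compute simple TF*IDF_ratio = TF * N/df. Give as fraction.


TF * (N/df)
= 12 * (90/80)
= 12 * 9/8
= 27/2

27/2


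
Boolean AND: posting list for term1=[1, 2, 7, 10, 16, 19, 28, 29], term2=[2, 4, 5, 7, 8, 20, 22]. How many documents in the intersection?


Boolean AND: find intersection of posting lists
term1 docs: [1, 2, 7, 10, 16, 19, 28, 29]
term2 docs: [2, 4, 5, 7, 8, 20, 22]
Intersection: [2, 7]
|intersection| = 2

2


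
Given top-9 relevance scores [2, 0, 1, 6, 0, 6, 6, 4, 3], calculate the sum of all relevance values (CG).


Cumulative Gain = sum of relevance scores
Position 1: rel=2, running sum=2
Position 2: rel=0, running sum=2
Position 3: rel=1, running sum=3
Position 4: rel=6, running sum=9
Position 5: rel=0, running sum=9
Position 6: rel=6, running sum=15
Position 7: rel=6, running sum=21
Position 8: rel=4, running sum=25
Position 9: rel=3, running sum=28
CG = 28

28


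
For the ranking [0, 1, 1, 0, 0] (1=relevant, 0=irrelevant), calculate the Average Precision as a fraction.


Computing P@k for each relevant position:
Position 1: not relevant
Position 2: relevant, P@2 = 1/2 = 1/2
Position 3: relevant, P@3 = 2/3 = 2/3
Position 4: not relevant
Position 5: not relevant
Sum of P@k = 1/2 + 2/3 = 7/6
AP = 7/6 / 2 = 7/12

7/12


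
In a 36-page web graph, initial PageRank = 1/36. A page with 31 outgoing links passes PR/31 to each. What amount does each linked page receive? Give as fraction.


Initial PR = 1/36 = 1/36
Outlinks = 31
Contribution per link = PR / outlinks
= 1/36 / 31
= 1/1116

1/1116


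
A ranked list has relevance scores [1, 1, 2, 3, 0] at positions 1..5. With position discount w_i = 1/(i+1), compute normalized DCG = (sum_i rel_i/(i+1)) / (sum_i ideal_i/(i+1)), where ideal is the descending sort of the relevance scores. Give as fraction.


Position discount weights w_i = 1/(i+1) for i=1..5:
Weights = [1/2, 1/3, 1/4, 1/5, 1/6]
Actual relevance: [1, 1, 2, 3, 0]
DCG = 1/2 + 1/3 + 2/4 + 3/5 + 0/6 = 29/15
Ideal relevance (sorted desc): [3, 2, 1, 1, 0]
Ideal DCG = 3/2 + 2/3 + 1/4 + 1/5 + 0/6 = 157/60
nDCG = DCG / ideal_DCG = 29/15 / 157/60 = 116/157

116/157


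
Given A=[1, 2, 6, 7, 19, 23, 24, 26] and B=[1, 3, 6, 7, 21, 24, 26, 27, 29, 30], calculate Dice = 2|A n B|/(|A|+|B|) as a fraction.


A intersect B = [1, 6, 7, 24, 26]
|A intersect B| = 5
|A| = 8, |B| = 10
Dice = 2*5 / (8+10)
= 10 / 18 = 5/9

5/9


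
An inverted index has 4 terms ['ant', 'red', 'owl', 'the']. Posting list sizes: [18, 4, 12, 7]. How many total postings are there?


Summing posting list sizes:
'ant': 18 postings
'red': 4 postings
'owl': 12 postings
'the': 7 postings
Total = 18 + 4 + 12 + 7 = 41

41


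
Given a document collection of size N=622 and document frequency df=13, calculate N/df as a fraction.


IDF ratio = N / df
= 622 / 13
= 622/13

622/13


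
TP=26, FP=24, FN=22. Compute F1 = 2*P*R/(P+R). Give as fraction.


F1 = 2 * P * R / (P + R)
P = TP/(TP+FP) = 26/50 = 13/25
R = TP/(TP+FN) = 26/48 = 13/24
2 * P * R = 2 * 13/25 * 13/24 = 169/300
P + R = 13/25 + 13/24 = 637/600
F1 = 169/300 / 637/600 = 26/49

26/49


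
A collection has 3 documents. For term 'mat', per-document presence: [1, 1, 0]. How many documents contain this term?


Checking each document for 'mat':
Doc 1: present
Doc 2: present
Doc 3: absent
df = sum of presences = 1 + 1 + 0 = 2

2


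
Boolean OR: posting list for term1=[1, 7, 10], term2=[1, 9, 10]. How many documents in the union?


Boolean OR: find union of posting lists
term1 docs: [1, 7, 10]
term2 docs: [1, 9, 10]
Union: [1, 7, 9, 10]
|union| = 4

4


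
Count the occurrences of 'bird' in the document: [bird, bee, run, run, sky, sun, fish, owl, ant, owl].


Document has 10 words
Scanning for 'bird':
Found at positions: [0]
Count = 1

1


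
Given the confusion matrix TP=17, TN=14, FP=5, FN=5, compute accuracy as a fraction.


Accuracy = (TP + TN) / (TP + TN + FP + FN)
TP + TN = 17 + 14 = 31
Total = 17 + 14 + 5 + 5 = 41
Accuracy = 31 / 41 = 31/41

31/41


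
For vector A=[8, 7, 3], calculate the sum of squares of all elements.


|A|^2 = sum of squared components
A[0]^2 = 8^2 = 64
A[1]^2 = 7^2 = 49
A[2]^2 = 3^2 = 9
Sum = 64 + 49 + 9 = 122

122


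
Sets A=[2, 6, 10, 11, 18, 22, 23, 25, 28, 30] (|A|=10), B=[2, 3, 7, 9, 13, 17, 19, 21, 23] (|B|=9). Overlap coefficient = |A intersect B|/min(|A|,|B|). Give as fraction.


A intersect B = [2, 23]
|A intersect B| = 2
min(|A|, |B|) = min(10, 9) = 9
Overlap = 2 / 9 = 2/9

2/9


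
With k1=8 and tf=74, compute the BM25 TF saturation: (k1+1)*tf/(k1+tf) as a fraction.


BM25 TF component = (k1+1)*tf / (k1+tf)
k1 = 8, tf = 74
Numerator = (8+1)*74 = 666
Denominator = 8 + 74 = 82
= 666/82 = 333/41

333/41


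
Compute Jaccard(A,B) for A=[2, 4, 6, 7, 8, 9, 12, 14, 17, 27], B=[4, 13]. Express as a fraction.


A intersect B = [4]
|A intersect B| = 1
A union B = [2, 4, 6, 7, 8, 9, 12, 13, 14, 17, 27]
|A union B| = 11
Jaccard = 1/11 = 1/11

1/11


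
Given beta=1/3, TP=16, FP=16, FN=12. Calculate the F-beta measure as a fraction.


P = TP/(TP+FP) = 16/32 = 1/2
R = TP/(TP+FN) = 16/28 = 4/7
beta^2 = 1/3^2 = 1/9
(1 + beta^2) = 10/9
Numerator = (1+beta^2)*P*R = 20/63
Denominator = beta^2*P + R = 1/18 + 4/7 = 79/126
F_beta = 40/79

40/79


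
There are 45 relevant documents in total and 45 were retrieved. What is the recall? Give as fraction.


Recall = retrieved_relevant / total_relevant
= 45 / 45
= 45 / (45 + 0)
= 1

1


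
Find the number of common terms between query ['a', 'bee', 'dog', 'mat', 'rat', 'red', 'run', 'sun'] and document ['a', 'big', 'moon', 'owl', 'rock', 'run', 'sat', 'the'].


Query terms: ['a', 'bee', 'dog', 'mat', 'rat', 'red', 'run', 'sun']
Document terms: ['a', 'big', 'moon', 'owl', 'rock', 'run', 'sat', 'the']
Common terms: ['a', 'run']
Overlap count = 2

2


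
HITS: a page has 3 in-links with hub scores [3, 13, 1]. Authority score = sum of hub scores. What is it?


Authority = sum of hub scores of in-linkers
In-link 1: hub score = 3
In-link 2: hub score = 13
In-link 3: hub score = 1
Authority = 3 + 13 + 1 = 17

17


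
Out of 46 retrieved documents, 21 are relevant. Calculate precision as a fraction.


Precision = relevant_retrieved / total_retrieved
= 21 / 46
= 21 / (21 + 25)
= 21/46

21/46


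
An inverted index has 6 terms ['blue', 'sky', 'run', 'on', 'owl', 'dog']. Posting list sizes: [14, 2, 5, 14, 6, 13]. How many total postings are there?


Summing posting list sizes:
'blue': 14 postings
'sky': 2 postings
'run': 5 postings
'on': 14 postings
'owl': 6 postings
'dog': 13 postings
Total = 14 + 2 + 5 + 14 + 6 + 13 = 54

54


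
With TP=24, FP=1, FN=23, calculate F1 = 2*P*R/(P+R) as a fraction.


F1 = 2 * P * R / (P + R)
P = TP/(TP+FP) = 24/25 = 24/25
R = TP/(TP+FN) = 24/47 = 24/47
2 * P * R = 2 * 24/25 * 24/47 = 1152/1175
P + R = 24/25 + 24/47 = 1728/1175
F1 = 1152/1175 / 1728/1175 = 2/3

2/3


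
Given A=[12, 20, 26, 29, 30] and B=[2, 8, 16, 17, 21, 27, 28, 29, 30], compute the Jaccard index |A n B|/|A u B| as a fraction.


A intersect B = [29, 30]
|A intersect B| = 2
A union B = [2, 8, 12, 16, 17, 20, 21, 26, 27, 28, 29, 30]
|A union B| = 12
Jaccard = 2/12 = 1/6

1/6


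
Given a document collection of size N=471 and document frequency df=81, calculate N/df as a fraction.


IDF ratio = N / df
= 471 / 81
= 157/27

157/27


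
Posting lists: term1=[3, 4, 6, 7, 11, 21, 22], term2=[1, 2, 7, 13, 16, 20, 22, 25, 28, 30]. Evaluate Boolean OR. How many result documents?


Boolean OR: find union of posting lists
term1 docs: [3, 4, 6, 7, 11, 21, 22]
term2 docs: [1, 2, 7, 13, 16, 20, 22, 25, 28, 30]
Union: [1, 2, 3, 4, 6, 7, 11, 13, 16, 20, 21, 22, 25, 28, 30]
|union| = 15

15


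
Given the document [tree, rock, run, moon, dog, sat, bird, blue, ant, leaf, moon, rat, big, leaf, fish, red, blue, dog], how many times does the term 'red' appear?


Document has 18 words
Scanning for 'red':
Found at positions: [15]
Count = 1

1


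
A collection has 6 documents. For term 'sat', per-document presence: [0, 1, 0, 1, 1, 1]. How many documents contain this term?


Checking each document for 'sat':
Doc 1: absent
Doc 2: present
Doc 3: absent
Doc 4: present
Doc 5: present
Doc 6: present
df = sum of presences = 0 + 1 + 0 + 1 + 1 + 1 = 4

4


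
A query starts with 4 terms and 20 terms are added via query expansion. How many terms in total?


Original terms: 4
Expansion terms: 20
Total = 4 + 20 = 24

24


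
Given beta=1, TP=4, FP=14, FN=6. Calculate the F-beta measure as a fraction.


P = TP/(TP+FP) = 4/18 = 2/9
R = TP/(TP+FN) = 4/10 = 2/5
beta^2 = 1^2 = 1
(1 + beta^2) = 2
Numerator = (1+beta^2)*P*R = 8/45
Denominator = beta^2*P + R = 2/9 + 2/5 = 28/45
F_beta = 2/7

2/7


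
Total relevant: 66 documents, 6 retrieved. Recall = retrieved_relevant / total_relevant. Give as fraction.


Recall = retrieved_relevant / total_relevant
= 6 / 66
= 6 / (6 + 60)
= 1/11

1/11


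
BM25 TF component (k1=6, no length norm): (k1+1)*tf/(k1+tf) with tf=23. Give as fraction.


BM25 TF component = (k1+1)*tf / (k1+tf)
k1 = 6, tf = 23
Numerator = (6+1)*23 = 161
Denominator = 6 + 23 = 29
= 161/29 = 161/29

161/29


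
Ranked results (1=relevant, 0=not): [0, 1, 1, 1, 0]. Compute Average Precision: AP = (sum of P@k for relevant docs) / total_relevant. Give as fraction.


Computing P@k for each relevant position:
Position 1: not relevant
Position 2: relevant, P@2 = 1/2 = 1/2
Position 3: relevant, P@3 = 2/3 = 2/3
Position 4: relevant, P@4 = 3/4 = 3/4
Position 5: not relevant
Sum of P@k = 1/2 + 2/3 + 3/4 = 23/12
AP = 23/12 / 3 = 23/36

23/36


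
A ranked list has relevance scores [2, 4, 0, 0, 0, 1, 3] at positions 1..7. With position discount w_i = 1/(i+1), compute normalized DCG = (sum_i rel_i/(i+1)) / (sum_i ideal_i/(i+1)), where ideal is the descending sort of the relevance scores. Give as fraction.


Position discount weights w_i = 1/(i+1) for i=1..7:
Weights = [1/2, 1/3, 1/4, 1/5, 1/6, 1/7, 1/8]
Actual relevance: [2, 4, 0, 0, 0, 1, 3]
DCG = 2/2 + 4/3 + 0/4 + 0/5 + 0/6 + 1/7 + 3/8 = 479/168
Ideal relevance (sorted desc): [4, 3, 2, 1, 0, 0, 0]
Ideal DCG = 4/2 + 3/3 + 2/4 + 1/5 + 0/6 + 0/7 + 0/8 = 37/10
nDCG = DCG / ideal_DCG = 479/168 / 37/10 = 2395/3108

2395/3108


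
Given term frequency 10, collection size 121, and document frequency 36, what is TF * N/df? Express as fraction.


TF * (N/df)
= 10 * (121/36)
= 10 * 121/36
= 605/18

605/18


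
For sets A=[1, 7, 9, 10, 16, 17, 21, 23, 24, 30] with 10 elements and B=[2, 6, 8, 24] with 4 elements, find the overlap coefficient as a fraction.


A intersect B = [24]
|A intersect B| = 1
min(|A|, |B|) = min(10, 4) = 4
Overlap = 1 / 4 = 1/4

1/4


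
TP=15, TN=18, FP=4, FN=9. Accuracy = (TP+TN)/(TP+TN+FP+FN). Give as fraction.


Accuracy = (TP + TN) / (TP + TN + FP + FN)
TP + TN = 15 + 18 = 33
Total = 15 + 18 + 4 + 9 = 46
Accuracy = 33 / 46 = 33/46

33/46


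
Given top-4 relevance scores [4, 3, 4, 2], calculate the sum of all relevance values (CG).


Cumulative Gain = sum of relevance scores
Position 1: rel=4, running sum=4
Position 2: rel=3, running sum=7
Position 3: rel=4, running sum=11
Position 4: rel=2, running sum=13
CG = 13

13


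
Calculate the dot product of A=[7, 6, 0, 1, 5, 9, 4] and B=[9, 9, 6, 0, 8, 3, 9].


Dot product = sum of element-wise products
A[0]*B[0] = 7*9 = 63
A[1]*B[1] = 6*9 = 54
A[2]*B[2] = 0*6 = 0
A[3]*B[3] = 1*0 = 0
A[4]*B[4] = 5*8 = 40
A[5]*B[5] = 9*3 = 27
A[6]*B[6] = 4*9 = 36
Sum = 63 + 54 + 0 + 0 + 40 + 27 + 36 = 220

220


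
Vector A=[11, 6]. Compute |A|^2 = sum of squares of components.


|A|^2 = sum of squared components
A[0]^2 = 11^2 = 121
A[1]^2 = 6^2 = 36
Sum = 121 + 36 = 157

157


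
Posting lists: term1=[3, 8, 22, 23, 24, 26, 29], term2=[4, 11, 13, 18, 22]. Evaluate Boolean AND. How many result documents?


Boolean AND: find intersection of posting lists
term1 docs: [3, 8, 22, 23, 24, 26, 29]
term2 docs: [4, 11, 13, 18, 22]
Intersection: [22]
|intersection| = 1

1
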